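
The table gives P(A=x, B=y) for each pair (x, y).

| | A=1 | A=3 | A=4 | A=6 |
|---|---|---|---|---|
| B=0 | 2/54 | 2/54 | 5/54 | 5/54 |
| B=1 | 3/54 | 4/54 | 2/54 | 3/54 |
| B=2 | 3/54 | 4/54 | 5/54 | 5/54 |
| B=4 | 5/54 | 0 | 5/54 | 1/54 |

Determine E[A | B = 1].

P(B = 1) = 2/9.
Σ A·P over the event = 1·(3/54) + 3·(4/54) + 4·(2/54) + 6·(3/54) = 41/54.
E[A | B = 1] = (41/54) / (2/9) = 41/12.

41/12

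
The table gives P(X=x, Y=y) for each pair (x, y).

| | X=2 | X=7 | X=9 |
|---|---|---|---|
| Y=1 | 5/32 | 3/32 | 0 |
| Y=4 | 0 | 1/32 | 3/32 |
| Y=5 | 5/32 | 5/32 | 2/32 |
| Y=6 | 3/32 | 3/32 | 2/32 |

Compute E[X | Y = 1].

P(Y = 1) = 1/4.
Σ X·P over the event = 2·(5/32) + 7·(3/32) = 31/32.
E[X | Y = 1] = (31/32) / (1/4) = 31/8.

31/8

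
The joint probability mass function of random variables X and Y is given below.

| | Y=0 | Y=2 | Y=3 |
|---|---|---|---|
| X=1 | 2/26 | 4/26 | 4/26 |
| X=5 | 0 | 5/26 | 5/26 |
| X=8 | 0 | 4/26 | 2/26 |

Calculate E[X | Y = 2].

61/13

P(Y = 2) = 1/2.
Σ X·P over the event = 1·(4/26) + 5·(5/26) + 8·(4/26) = 61/26.
E[X | Y = 2] = (61/26) / (1/2) = 61/13.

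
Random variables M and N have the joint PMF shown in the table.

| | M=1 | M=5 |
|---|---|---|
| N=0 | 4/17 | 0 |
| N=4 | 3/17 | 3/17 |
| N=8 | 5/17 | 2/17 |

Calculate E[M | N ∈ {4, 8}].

P(N ∈ {4, 8}) = 13/17.
Σ M·P over the event = 1·(3/17) + 1·(5/17) + 5·(3/17) + 5·(2/17) = 33/17.
E[M | N ∈ {4, 8}] = (33/17) / (13/17) = 33/13.

33/13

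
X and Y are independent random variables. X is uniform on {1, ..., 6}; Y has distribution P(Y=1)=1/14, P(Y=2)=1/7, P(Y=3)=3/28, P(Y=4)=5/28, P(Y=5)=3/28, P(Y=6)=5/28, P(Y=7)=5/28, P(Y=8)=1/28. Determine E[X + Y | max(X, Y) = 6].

P(max(X, Y) = 6) = 47/168.
Summing (X+Y)·P(x,y) over outcomes with max(X, Y) = 6 gives 21/8.
E[X + Y | max(X, Y) = 6] = (21/8) / (47/168) = 441/47.

441/47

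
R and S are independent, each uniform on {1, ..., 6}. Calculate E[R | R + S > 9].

Outcomes with R + S > 9: (4,6), (5,5), (5,6), (6,4), (6,5), (6,6), each with probability 1/36.
E[R | R + S > 9] = (4 + 5 + 5 + 6 + 6 + 6) / 6 = 16/3.

16/3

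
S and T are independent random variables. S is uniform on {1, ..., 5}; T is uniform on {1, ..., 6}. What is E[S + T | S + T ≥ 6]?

P(S + T ≥ 6) = 2/3.
Summing (S+T)·P(x,y) over outcomes with S + T ≥ 6 gives 31/6.
E[S + T | S + T ≥ 6] = (31/6) / (2/3) = 31/4.

31/4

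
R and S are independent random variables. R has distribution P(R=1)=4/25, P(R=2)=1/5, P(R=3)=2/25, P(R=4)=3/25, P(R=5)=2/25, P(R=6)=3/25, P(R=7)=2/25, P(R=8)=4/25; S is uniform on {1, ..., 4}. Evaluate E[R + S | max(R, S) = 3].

P(max(R, S) = 3) = 3/20.
Summing (R+S)·P(x,y) over outcomes with max(R, S) = 3 gives 71/100.
E[R + S | max(R, S) = 3] = (71/100) / (3/20) = 71/15.

71/15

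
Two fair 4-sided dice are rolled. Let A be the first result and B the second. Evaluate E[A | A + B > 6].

11/3

Outcomes with A + B > 6: (3,4), (4,3), (4,4), each with probability 1/16.
E[A | A + B > 6] = (3 + 4 + 4) / 3 = 11/3.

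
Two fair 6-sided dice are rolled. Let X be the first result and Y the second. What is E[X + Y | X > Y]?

7

P(X > Y) = 5/12.
Summing (X+Y)·P(x,y) over outcomes with X > Y gives 35/12.
E[X + Y | X > Y] = (35/12) / (5/12) = 7.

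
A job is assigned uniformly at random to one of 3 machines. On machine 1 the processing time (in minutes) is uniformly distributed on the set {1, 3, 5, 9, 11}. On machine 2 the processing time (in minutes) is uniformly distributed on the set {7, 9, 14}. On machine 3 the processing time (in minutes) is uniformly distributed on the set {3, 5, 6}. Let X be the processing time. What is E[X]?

307/45

E[X | machine 1] = (1+3+5+9+11)/5 = 29/5.
E[X | machine 2] = (7+9+14)/3 = 10.
E[X | machine 3] = (3+5+6)/3 = 14/3.
E[X] = (1/3)·(29/5) + (1/3)·(10) + (1/3)·(14/3) = 307/45.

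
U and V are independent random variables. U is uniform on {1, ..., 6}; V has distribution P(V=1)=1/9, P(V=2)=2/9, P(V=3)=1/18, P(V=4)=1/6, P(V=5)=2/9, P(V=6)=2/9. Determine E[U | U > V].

P(U > V) = 13/36.
Summing U·P(x,y) over outcomes with U > V gives 46/27.
E[U | U > V] = (46/27) / (13/36) = 184/39.

184/39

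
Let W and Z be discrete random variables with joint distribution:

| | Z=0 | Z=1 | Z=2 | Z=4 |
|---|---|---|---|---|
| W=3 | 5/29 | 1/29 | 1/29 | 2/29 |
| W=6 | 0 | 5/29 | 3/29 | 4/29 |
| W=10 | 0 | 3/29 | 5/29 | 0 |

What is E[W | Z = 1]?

P(Z = 1) = 9/29.
Σ W·P over the event = 3·(1/29) + 6·(5/29) + 10·(3/29) = 63/29.
E[W | Z = 1] = (63/29) / (9/29) = 7.

7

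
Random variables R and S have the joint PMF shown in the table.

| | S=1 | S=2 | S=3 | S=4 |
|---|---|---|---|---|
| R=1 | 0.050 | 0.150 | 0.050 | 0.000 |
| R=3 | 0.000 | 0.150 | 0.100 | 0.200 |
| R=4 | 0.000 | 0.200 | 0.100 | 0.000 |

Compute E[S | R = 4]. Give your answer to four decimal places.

2.3333

P(R = 4) = 0.300.
Σ S·P over the event = 2·(0.200) + 3·(0.100) = 0.700.
E[S | R = 4] = (0.700) / (0.300) = 2.3333.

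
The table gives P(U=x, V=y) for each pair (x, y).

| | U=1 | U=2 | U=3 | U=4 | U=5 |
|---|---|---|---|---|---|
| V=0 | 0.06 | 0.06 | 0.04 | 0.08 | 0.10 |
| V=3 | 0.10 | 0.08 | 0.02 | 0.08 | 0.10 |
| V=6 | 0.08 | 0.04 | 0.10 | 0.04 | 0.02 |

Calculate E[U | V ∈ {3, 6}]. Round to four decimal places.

P(V ∈ {3, 6}) = 0.66.
Summing U·P(U=x,V=y) over the conditioning event gives 1.86.
E[U | V ∈ {3, 6}] = (1.86) / (0.66) = 2.8182.

2.8182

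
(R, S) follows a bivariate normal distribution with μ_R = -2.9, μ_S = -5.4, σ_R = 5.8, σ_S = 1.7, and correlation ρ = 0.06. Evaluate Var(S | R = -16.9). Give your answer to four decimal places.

2.8796

For a bivariate normal, Var(S | R=x) = σ_S²(1 − ρ²).
Var(S | R=-16.9) = (1.7)²·(1 − (0.06)²) = 2.89·0.9964 = 2.8796.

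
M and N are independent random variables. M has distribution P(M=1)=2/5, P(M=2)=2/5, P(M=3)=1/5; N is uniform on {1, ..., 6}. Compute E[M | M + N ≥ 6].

2

P(M + N ≥ 6) = 7/15.
Summing M·P(x,y) over outcomes with M + N ≥ 6 gives 14/15.
E[M | M + N ≥ 6] = (14/15) / (7/15) = 2.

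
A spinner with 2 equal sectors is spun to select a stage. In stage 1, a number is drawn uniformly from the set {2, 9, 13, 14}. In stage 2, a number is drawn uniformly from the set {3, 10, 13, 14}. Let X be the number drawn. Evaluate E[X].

39/4

E[X | stage 1] = (2+9+13+14)/4 = 19/2.
E[X | stage 2] = (3+10+13+14)/4 = 10.
By the law of total expectation,
E[X] = (1/2)·(19/2) + (1/2)·(10) = 39/4.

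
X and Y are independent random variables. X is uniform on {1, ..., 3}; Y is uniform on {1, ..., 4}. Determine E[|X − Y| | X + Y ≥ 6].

P(X + Y ≥ 6) = 1/4.
Summing |X−Y|·P(x,y) over outcomes with X + Y ≥ 6 gives 1/4.
E[|X − Y| | X + Y ≥ 6] = (1/4) / (1/4) = 1.

1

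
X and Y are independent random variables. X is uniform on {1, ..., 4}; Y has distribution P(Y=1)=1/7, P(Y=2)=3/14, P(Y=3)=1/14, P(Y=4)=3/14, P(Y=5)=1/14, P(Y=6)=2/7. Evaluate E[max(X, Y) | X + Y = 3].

P(X + Y = 3) = 5/56.
Summing max(X,Y)·P(x,y) over outcomes with X + Y = 3 gives 5/28.
E[max(X, Y) | X + Y = 3] = (5/28) / (5/56) = 2.

2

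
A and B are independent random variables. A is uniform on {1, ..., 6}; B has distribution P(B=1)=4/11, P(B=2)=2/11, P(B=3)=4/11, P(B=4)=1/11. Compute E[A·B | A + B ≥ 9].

P(A + B ≥ 9) = 1/11.
Summing AB·P(x,y) over outcomes with A + B ≥ 9 gives 58/33.
E[A·B | A + B ≥ 9] = (58/33) / (1/11) = 58/3.

58/3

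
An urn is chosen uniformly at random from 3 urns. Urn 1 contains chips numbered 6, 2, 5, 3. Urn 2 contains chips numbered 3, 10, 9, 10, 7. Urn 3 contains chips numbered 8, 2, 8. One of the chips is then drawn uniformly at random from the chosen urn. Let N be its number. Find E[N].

89/15

E[N | urn 1] = (6+2+5+3)/4 = 4.
E[N | urn 2] = (3+10+9+10+7)/5 = 39/5.
E[N | urn 3] = (8+2+8)/3 = 6.
By the law of total expectation,
E[N] = (1/3)·(4) + (1/3)·(39/5) + (1/3)·(6) = 89/15.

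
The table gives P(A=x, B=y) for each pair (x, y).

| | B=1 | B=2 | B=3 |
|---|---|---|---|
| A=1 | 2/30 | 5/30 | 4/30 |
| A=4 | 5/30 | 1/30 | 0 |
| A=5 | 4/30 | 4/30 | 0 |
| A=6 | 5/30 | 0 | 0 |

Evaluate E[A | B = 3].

1

P(B = 3) = 2/15.
Σ A·P over the event = 1·(4/30) = 2/15.
E[A | B = 3] = (2/15) / (2/15) = 1.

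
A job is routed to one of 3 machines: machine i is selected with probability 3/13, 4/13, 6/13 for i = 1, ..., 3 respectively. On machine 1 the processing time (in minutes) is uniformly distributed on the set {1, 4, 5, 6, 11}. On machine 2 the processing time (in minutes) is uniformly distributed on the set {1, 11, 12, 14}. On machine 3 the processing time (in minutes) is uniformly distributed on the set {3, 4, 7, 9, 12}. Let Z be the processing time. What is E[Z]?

37/5

E[Z | machine 1] = (1+4+5+6+11)/5 = 27/5.
E[Z | machine 2] = (1+11+12+14)/4 = 19/2.
E[Z | machine 3] = (3+4+7+9+12)/5 = 7.
By the law of total expectation,
E[Z] = (3/13)·(27/5) + (4/13)·(19/2) + (6/13)·(7) = 37/5.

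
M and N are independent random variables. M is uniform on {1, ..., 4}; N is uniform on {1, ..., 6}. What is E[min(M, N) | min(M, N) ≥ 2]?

P(min(M, N) ≥ 2) = 5/8.
Summing min(M,N)·P(x,y) over outcomes with min(M, N) ≥ 2 gives 41/24.
E[min(M, N) | min(M, N) ≥ 2] = (41/24) / (5/8) = 41/15.

41/15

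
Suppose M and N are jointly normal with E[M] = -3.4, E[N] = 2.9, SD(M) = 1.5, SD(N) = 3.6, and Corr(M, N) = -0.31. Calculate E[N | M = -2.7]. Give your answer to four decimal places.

E[N | M=x] = μ_N + ρ(σ_N/σ_M)(x − μ_M) for jointly normal variables.
E[N | M=-2.7] = 2.9 + (-0.31)·(3.6/1.5)·(-2.7 − (-3.4)) = 2.9 + (-0.744)·(0.7) = 2.3792.

2.3792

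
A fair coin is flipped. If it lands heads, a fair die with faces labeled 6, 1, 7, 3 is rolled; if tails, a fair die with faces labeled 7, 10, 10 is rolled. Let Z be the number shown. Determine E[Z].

53/8

E[Z | heads] = (6+1+7+3)/4 = 17/4.
E[Z | tails] = (7+10+10)/3 = 9.
By the law of total expectation,
E[Z] = (1/2)·(17/4) + (1/2)·(9) = 53/8.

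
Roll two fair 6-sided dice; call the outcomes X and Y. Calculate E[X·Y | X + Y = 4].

10/3

Outcomes with X + Y = 4: (1,3), (2,2), (3,1), each with probability 1/36.
E[X·Y | X + Y = 4] = (3 + 4 + 3) / 3 = 10/3.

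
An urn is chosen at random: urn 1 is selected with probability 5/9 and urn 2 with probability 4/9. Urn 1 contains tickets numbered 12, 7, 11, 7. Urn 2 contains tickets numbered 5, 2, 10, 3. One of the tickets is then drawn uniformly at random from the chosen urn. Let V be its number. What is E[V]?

E[V | urn 1] = (12+7+11+7)/4 = 37/4.
E[V | urn 2] = (5+2+10+3)/4 = 5.
By the law of total expectation,
E[V] = (5/9)·(37/4) + (4/9)·(5) = 265/36.

265/36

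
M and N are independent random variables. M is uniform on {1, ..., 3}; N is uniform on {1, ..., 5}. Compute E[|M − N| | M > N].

4/3

P(M > N) = 1/5.
Summing |M−N|·P(x,y) over outcomes with M > N gives 4/15.
E[|M − N| | M > N] = (4/15) / (1/5) = 4/3.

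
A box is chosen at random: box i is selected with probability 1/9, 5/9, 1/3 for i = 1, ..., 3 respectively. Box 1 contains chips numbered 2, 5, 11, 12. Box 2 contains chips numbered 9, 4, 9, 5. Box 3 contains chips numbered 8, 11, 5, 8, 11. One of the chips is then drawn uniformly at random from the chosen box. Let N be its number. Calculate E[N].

E[N | box 1] = (2+5+11+12)/4 = 15/2.
E[N | box 2] = (9+4+9+5)/4 = 27/4.
E[N | box 3] = (8+11+5+8+11)/5 = 43/5.
By the law of total expectation,
E[N] = (1/9)·(15/2) + (5/9)·(27/4) + (1/3)·(43/5) = 149/20.

149/20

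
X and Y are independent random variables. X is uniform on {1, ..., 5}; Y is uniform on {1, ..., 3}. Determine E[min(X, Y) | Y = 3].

12/5

Outcomes with Y = 3: (1,3), (2,3), (3,3), (4,3), (5,3), each with probability 1/15.
E[min(X, Y) | Y = 3] = (1 + 2 + 3 + 3 + 3) / 5 = 12/5.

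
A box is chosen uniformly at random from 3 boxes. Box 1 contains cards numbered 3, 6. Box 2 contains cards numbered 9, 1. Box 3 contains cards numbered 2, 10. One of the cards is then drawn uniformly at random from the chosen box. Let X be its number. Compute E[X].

31/6

E[X | box 1] = (3+6)/2 = 9/2.
E[X | box 2] = (9+1)/2 = 5.
E[X | box 3] = (2+10)/2 = 6.
By the law of total expectation,
E[X] = (1/3)·(9/2) + (1/3)·(5) + (1/3)·(6) = 31/6.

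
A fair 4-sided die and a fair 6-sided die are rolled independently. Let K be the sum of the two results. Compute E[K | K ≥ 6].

P(K ≥ 6) = 7/12.
Σ over the event: 6·1/6 + 7·1/6 + 8·1/8 + 9·1/12 + 10·1/24 = 13/3.
E[K | K ≥ 6] = (13/3) / (7/12) = 52/7.

52/7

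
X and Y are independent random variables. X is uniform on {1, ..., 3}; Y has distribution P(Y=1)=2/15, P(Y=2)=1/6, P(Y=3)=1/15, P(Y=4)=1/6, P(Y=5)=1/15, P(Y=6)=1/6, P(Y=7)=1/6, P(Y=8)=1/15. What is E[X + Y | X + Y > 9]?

P(X + Y > 9) = 1/10.
Summing (X+Y)·P(x,y) over outcomes with X + Y > 9 gives 46/45.
E[X + Y | X + Y > 9] = (46/45) / (1/10) = 92/9.

92/9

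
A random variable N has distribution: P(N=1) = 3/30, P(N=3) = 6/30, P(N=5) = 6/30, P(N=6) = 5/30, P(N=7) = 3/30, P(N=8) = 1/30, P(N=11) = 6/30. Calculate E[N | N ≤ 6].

81/20

P(N ≤ 6) = 2/3.
Σ over the event: 1·1/10 + 3·1/5 + 5·1/5 + 6·1/6 = 27/10.
E[N | N ≤ 6] = (27/10) / (2/3) = 81/20.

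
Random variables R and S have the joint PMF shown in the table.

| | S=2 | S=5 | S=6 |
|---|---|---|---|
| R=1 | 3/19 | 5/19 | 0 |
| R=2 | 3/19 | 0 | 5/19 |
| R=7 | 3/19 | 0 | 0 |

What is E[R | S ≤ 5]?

P(S ≤ 5) = 14/19.
Σ R·P over the event = 1·(3/19) + 1·(5/19) + 2·(3/19) + 7·(3/19) = 35/19.
E[R | S ≤ 5] = (35/19) / (14/19) = 5/2.

5/2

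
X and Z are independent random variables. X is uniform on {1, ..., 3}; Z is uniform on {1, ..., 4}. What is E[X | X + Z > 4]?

Outcomes with X + Z > 4: (1,4), (2,3), (2,4), (3,2), (3,3), (3,4), each with probability 1/12.
E[X | X + Z > 4] = (1 + 2 + 2 + 3 + 3 + 3) / 6 = 7/3.

7/3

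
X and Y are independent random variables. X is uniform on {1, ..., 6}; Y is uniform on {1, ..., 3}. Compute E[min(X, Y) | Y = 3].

5/2

Outcomes with Y = 3: (1,3), (2,3), (3,3), (4,3), (5,3), (6,3), each with probability 1/18.
E[min(X, Y) | Y = 3] = (1 + 2 + 3 + 3 + 3 + 3) / 6 = 5/2.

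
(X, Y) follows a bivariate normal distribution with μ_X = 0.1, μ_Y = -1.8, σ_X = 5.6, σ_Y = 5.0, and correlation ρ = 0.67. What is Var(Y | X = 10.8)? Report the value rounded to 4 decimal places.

13.7775

Var(Y | X=x) = (1 − ρ²)·σ_Y².
Var(Y | X=10.8) = (5.0)²·(1 − (0.67)²) = 25·0.5511 = 13.7775.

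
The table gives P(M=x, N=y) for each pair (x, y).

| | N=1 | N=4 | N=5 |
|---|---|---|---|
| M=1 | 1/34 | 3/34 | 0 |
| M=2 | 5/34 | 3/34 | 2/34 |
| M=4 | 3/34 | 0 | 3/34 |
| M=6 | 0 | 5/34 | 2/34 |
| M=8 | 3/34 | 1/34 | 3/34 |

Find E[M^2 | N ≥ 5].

P(N ≥ 5) = 5/17.
Summing M^2·P(M=x,N=y) over the conditioning event gives 160/17.
E[M^2 | N ≥ 5] = (160/17) / (5/17) = 32.

32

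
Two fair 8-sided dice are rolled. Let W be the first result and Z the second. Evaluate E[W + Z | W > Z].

9

P(W > Z) = 7/16.
Summing (W+Z)·P(x,y) over outcomes with W > Z gives 63/16.
E[W + Z | W > Z] = (63/16) / (7/16) = 9.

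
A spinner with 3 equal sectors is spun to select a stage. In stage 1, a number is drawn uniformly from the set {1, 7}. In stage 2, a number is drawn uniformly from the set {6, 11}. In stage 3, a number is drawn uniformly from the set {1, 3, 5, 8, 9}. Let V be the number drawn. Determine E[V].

59/10

E[V | stage 1] = (1+7)/2 = 4.
E[V | stage 2] = (6+11)/2 = 17/2.
E[V | stage 3] = (1+3+5+8+9)/5 = 26/5.
E[V] = (1/3)·(4) + (1/3)·(17/2) + (1/3)·(26/5) = 59/10.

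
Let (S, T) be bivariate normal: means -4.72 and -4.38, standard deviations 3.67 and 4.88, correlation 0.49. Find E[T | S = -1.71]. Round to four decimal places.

-2.4188

The regression of T on S has slope ρ·σ_T/σ_S and passes through (μ_S, μ_T).
E[T | S=-1.71] = -4.38 + (0.49)·(4.88/3.67)·(-1.71 − (-4.72)) = -4.38 + (0.65155)·(3.01) = -2.4188.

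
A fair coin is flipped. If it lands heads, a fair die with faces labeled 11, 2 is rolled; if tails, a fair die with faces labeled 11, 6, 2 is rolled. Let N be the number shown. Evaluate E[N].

77/12

E[N | heads] = (11+2)/2 = 13/2.
E[N | tails] = (11+6+2)/3 = 19/3.
E[N] = (1/2)·(13/2) + (1/2)·(19/3) = 77/12.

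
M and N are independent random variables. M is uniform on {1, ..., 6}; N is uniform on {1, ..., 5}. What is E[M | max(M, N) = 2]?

Outcomes with max(M, N) = 2: (1,2), (2,1), (2,2), each with probability 1/30.
E[M | max(M, N) = 2] = (1 + 2 + 2) / 3 = 5/3.

5/3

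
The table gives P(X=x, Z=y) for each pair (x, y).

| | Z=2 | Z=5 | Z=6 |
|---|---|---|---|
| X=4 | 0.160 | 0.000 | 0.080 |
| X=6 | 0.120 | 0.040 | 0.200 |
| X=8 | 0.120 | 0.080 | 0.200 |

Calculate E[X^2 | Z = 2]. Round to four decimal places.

36.4000

P(Z = 2) = 0.400.
Σ X^2·P over the event = 16·(0.160) + 36·(0.120) + 64·(0.120) = 14.560.
E[X^2 | Z = 2] = (14.560) / (0.400) = 36.4000.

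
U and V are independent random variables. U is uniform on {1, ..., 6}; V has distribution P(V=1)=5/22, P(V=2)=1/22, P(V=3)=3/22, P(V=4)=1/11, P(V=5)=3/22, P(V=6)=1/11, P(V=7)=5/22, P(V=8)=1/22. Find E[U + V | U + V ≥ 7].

823/87

P(U + V ≥ 7) = 29/44.
Summing (U+V)·P(x,y) over outcomes with U + V ≥ 7 gives 823/132.
E[U + V | U + V ≥ 7] = (823/132) / (29/44) = 823/87.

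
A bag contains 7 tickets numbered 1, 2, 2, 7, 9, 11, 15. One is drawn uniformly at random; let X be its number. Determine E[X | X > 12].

15

P(X > 12) = 1/7.
Σ over the event: 15·1/7 = 15/7.
E[X | X > 12] = (15/7) / (1/7) = 15.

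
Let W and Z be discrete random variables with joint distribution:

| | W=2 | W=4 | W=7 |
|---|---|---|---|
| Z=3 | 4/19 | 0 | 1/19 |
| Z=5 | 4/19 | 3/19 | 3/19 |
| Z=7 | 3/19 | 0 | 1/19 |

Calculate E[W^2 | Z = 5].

211/10

P(Z = 5) = 10/19.
Σ W^2·P over the event = 4·(4/19) + 16·(3/19) + 49·(3/19) = 211/19.
E[W^2 | Z = 5] = (211/19) / (10/19) = 211/10.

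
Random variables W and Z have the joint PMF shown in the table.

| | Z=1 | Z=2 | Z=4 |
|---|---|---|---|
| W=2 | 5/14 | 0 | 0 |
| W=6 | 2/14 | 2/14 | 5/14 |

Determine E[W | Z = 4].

6

P(Z = 4) = 5/14.
Σ W·P over the event = 6·(5/14) = 15/7.
E[W | Z = 4] = (15/7) / (5/14) = 6.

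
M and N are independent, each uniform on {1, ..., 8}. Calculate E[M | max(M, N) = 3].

12/5

Outcomes with max(M, N) = 3: (1,3), (2,3), (3,1), (3,2), (3,3), each with probability 1/64.
E[M | max(M, N) = 3] = (1 + 2 + 3 + 3 + 3) / 5 = 12/5.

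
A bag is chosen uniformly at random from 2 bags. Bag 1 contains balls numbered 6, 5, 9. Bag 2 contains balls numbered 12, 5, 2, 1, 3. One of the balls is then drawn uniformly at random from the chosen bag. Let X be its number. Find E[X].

169/30

E[X | bag 1] = (6+5+9)/3 = 20/3.
E[X | bag 2] = (12+5+2+1+3)/5 = 23/5.
E[X] = (1/2)·(20/3) + (1/2)·(23/5) = 169/30.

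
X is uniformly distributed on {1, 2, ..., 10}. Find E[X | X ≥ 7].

Given X ≥ 7, X is equally likely to be any of {7, 8, 9, 10}.
E[X | X ≥ 7] = (7 + 8 + 9 + 10) / 4 = 17/2.

17/2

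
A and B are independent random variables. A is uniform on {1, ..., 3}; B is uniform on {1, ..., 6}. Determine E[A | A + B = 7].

Outcomes with A + B = 7: (1,6), (2,5), (3,4), each with probability 1/18.
E[A | A + B = 7] = (1 + 2 + 3) / 3 = 2.

2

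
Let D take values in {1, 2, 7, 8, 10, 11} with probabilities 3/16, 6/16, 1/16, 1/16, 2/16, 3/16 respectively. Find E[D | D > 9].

P(D > 9) = 5/16.
Σ over the event: 10·1/8 + 11·3/16 = 53/16.
E[D | D > 9] = (53/16) / (5/16) = 53/5.

53/5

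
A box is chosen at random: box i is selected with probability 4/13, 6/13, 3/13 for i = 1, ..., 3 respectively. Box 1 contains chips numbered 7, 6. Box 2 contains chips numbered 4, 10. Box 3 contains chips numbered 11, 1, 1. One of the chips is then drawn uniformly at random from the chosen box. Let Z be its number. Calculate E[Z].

81/13

E[Z | box 1] = (7+6)/2 = 13/2.
E[Z | box 2] = (4+10)/2 = 7.
E[Z | box 3] = (11+1+1)/3 = 13/3.
By the law of total expectation,
E[Z] = (4/13)·(13/2) + (6/13)·(7) + (3/13)·(13/3) = 81/13.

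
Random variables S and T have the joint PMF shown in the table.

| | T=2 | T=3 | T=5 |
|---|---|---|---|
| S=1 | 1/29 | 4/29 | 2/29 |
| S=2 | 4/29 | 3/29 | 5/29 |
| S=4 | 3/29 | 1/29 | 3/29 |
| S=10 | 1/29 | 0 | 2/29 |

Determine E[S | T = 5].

11/3

P(T = 5) = 12/29.
Σ S·P over the event = 1·(2/29) + 2·(5/29) + 4·(3/29) + 10·(2/29) = 44/29.
E[S | T = 5] = (44/29) / (12/29) = 11/3.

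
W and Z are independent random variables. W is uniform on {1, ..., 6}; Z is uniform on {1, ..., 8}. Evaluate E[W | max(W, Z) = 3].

Outcomes with max(W, Z) = 3: (1,3), (2,3), (3,1), (3,2), (3,3), each with probability 1/48.
E[W | max(W, Z) = 3] = (1 + 2 + 3 + 3 + 3) / 5 = 12/5.

12/5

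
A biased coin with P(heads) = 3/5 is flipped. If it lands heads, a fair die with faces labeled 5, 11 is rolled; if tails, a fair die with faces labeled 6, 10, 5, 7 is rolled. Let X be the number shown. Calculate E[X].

38/5

E[X | heads] = (5+11)/2 = 8.
E[X | tails] = (6+10+5+7)/4 = 7.
E[X] = (3/5)·(8) + (2/5)·(7) = 38/5.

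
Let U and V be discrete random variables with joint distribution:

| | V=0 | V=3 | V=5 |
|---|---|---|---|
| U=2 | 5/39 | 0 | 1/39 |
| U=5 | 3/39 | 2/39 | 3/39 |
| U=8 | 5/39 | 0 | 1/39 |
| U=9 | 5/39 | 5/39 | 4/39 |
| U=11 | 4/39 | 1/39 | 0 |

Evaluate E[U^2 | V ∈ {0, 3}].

188/3

P(V ∈ {0, 3}) = 10/13.
Summing U^2·P(U=x,V=y) over the conditioning event gives 1880/39.
E[U^2 | V ∈ {0, 3}] = (1880/39) / (10/13) = 188/3.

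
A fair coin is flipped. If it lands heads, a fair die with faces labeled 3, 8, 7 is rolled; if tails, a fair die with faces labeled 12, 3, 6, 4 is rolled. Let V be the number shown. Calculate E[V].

49/8

E[V | heads] = (3+8+7)/3 = 6.
E[V | tails] = (12+3+6+4)/4 = 25/4.
By the law of total expectation,
E[V] = (1/2)·(6) + (1/2)·(25/4) = 49/8.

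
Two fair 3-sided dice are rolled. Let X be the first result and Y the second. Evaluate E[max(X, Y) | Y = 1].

Outcomes with Y = 1: (1,1), (2,1), (3,1), each with probability 1/9.
E[max(X, Y) | Y = 1] = (1 + 2 + 3) / 3 = 2.

2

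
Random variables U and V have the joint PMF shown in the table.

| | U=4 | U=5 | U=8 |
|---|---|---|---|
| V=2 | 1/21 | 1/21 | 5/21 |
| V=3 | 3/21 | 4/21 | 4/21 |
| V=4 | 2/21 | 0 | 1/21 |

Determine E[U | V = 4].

P(V = 4) = 1/7.
Σ U·P over the event = 4·(2/21) + 8·(1/21) = 16/21.
E[U | V = 4] = (16/21) / (1/7) = 16/3.

16/3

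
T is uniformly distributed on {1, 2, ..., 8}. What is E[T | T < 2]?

1

Given T < 2, T is equally likely to be any of {1}.
E[T | T < 2] = (1) / 1 = 1.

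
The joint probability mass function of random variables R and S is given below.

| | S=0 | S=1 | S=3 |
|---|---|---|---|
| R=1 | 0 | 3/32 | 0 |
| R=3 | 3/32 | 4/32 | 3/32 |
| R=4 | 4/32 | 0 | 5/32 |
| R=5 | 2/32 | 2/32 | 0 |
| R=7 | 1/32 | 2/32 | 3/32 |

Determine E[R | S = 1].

39/11

P(S = 1) = 11/32.
Σ R·P over the event = 1·(3/32) + 3·(4/32) + 5·(2/32) + 7·(2/32) = 39/32.
E[R | S = 1] = (39/32) / (11/32) = 39/11.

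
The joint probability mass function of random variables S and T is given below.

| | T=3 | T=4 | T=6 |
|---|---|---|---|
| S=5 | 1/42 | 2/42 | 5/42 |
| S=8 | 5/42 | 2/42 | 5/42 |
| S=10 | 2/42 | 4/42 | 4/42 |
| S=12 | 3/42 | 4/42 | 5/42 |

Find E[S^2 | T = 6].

1565/19

P(T = 6) = 19/42.
Σ S^2·P over the event = 25·(5/42) + 64·(5/42) + 100·(4/42) + 144·(5/42) = 1565/42.
E[S^2 | T = 6] = (1565/42) / (19/42) = 1565/19.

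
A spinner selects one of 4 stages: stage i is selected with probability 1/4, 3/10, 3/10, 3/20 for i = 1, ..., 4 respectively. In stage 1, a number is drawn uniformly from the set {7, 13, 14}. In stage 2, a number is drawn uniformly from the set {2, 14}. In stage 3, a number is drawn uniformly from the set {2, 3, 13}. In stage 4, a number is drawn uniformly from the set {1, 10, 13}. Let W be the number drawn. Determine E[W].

E[W | stage 1] = (7+13+14)/3 = 34/3.
E[W | stage 2] = (2+14)/2 = 8.
E[W | stage 3] = (2+3+13)/3 = 6.
E[W | stage 4] = (1+10+13)/3 = 8.
E[W] = (1/4)·(34/3) + (3/10)·(8) + (3/10)·(6) + (3/20)·(8) = 247/30.

247/30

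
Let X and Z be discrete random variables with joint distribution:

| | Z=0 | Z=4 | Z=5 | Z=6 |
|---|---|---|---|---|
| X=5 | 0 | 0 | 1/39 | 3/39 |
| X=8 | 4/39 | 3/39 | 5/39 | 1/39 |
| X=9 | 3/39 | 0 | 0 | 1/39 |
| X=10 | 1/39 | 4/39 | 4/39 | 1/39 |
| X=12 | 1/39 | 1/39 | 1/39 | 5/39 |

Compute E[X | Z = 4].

19/2

P(Z = 4) = 8/39.
Σ X·P over the event = 8·(3/39) + 10·(4/39) + 12·(1/39) = 76/39.
E[X | Z = 4] = (76/39) / (8/39) = 19/2.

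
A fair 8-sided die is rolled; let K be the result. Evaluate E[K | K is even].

5

Given K is even, K is equally likely to be any of {2, 4, 6, 8}.
E[K | K is even] = (2 + 4 + 6 + 8) / 4 = 5.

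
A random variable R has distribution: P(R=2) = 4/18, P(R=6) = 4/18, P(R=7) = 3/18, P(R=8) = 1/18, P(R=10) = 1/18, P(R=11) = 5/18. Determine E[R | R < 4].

P(R < 4) = 2/9.
Σ over the event: 2·2/9 = 4/9.
E[R | R < 4] = (4/9) / (2/9) = 2.

2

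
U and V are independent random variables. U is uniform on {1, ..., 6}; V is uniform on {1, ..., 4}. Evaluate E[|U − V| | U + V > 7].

2

Outcomes with U + V > 7: (4,4), (5,3), (5,4), (6,2), (6,3), (6,4), each with probability 1/24.
E[|U − V| | U + V > 7] = (0 + 2 + 1 + 4 + 3 + 2) / 6 = 2.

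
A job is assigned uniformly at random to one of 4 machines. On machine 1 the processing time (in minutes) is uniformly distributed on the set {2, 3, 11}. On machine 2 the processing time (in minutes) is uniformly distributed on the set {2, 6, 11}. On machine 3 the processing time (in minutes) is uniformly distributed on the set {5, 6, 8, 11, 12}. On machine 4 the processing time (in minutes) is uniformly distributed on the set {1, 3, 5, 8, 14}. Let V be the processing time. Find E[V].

E[V | machine 1] = (2+3+11)/3 = 16/3.
E[V | machine 2] = (2+6+11)/3 = 19/3.
E[V | machine 3] = (5+6+8+11+12)/5 = 42/5.
E[V | machine 4] = (1+3+5+8+14)/5 = 31/5.
E[V] = (1/4)·(16/3) + (1/4)·(19/3) + (1/4)·(42/5) + (1/4)·(31/5) = 197/30.

197/30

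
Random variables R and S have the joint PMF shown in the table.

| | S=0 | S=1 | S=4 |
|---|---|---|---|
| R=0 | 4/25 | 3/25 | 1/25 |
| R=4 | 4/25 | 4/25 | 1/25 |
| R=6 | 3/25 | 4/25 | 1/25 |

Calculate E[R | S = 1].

P(S = 1) = 11/25.
Summing R·P(R=x,S=y) over the conditioning event gives 8/5.
E[R | S = 1] = (8/5) / (11/25) = 40/11.

40/11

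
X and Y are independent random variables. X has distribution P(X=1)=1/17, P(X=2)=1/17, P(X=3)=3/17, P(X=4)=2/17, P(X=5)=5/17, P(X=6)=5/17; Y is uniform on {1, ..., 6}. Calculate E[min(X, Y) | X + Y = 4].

P(X + Y = 4) = 5/102.
Summing min(X,Y)·P(x,y) over outcomes with X + Y = 4 gives 1/17.
E[min(X, Y) | X + Y = 4] = (1/17) / (5/102) = 6/5.

6/5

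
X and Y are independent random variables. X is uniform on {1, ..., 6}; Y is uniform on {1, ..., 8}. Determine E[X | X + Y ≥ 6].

P(X + Y ≥ 6) = 19/24.
Summing X·P(x,y) over outcomes with X + Y ≥ 6 gives 37/12.
E[X | X + Y ≥ 6] = (37/12) / (19/24) = 74/19.

74/19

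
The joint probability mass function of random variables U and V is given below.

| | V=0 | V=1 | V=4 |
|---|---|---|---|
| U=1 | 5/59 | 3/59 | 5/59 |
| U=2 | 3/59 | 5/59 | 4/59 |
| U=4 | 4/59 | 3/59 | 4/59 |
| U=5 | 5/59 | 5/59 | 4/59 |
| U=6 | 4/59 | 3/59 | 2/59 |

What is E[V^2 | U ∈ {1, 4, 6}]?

P(U ∈ {1, 4, 6}) = 33/59.
Summing V^2·P(U=x,V=y) over the conditioning event gives 185/59.
E[V^2 | U ∈ {1, 4, 6}] = (185/59) / (33/59) = 185/33.

185/33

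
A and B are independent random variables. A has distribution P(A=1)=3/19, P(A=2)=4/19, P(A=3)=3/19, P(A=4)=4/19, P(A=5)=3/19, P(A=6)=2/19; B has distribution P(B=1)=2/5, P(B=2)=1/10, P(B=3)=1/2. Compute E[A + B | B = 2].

101/19

P(B = 2) = 1/10.
Summing (A+B)·P(x,y) over outcomes with B = 2 gives 101/190.
E[A + B | B = 2] = (101/190) / (1/10) = 101/19.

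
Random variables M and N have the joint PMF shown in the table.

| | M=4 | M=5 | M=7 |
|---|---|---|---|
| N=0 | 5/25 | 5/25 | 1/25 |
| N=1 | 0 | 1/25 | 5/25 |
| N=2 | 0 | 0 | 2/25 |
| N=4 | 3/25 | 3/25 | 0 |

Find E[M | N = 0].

52/11

P(N = 0) = 11/25.
Σ M·P over the event = 4·(5/25) + 5·(5/25) + 7·(1/25) = 52/25.
E[M | N = 0] = (52/25) / (11/25) = 52/11.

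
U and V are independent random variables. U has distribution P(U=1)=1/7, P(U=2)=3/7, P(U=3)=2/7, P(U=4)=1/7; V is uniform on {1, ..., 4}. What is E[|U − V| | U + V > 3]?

P(U + V > 3) = 23/28.
Summing |U−V|·P(x,y) over outcomes with U + V > 3 gives 1.
E[|U − V| | U + V > 3] = (1) / (23/28) = 28/23.

28/23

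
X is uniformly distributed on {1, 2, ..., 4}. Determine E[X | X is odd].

2

Given X is odd, X is equally likely to be any of {1, 3}.
E[X | X is odd] = (1 + 3) / 2 = 2.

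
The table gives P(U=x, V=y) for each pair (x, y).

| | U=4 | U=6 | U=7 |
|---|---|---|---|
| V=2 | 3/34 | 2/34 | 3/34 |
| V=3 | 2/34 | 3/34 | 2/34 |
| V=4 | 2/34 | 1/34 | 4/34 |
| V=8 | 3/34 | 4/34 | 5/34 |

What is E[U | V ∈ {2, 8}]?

29/5

P(V ∈ {2, 8}) = 10/17.
Σ U·P over the event = 4·(3/34) + 4·(3/34) + 6·(2/34) + 6·(4/34) + 7·(3/34) + 7·(5/34) = 58/17.
E[U | V ∈ {2, 8}] = (58/17) / (10/17) = 29/5.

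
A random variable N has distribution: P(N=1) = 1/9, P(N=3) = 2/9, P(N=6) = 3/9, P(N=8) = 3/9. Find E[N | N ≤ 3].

7/3

P(N ≤ 3) = 1/3.
Σ over the event: 1·1/9 + 3·2/9 = 7/9.
E[N | N ≤ 3] = (7/9) / (1/3) = 7/3.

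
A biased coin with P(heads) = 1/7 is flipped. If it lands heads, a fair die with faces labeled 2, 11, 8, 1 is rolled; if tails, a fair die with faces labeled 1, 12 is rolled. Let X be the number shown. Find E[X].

89/14

E[X | heads] = (2+11+8+1)/4 = 11/2.
E[X | tails] = (1+12)/2 = 13/2.
E[X] = (1/7)·(11/2) + (6/7)·(13/2) = 89/14.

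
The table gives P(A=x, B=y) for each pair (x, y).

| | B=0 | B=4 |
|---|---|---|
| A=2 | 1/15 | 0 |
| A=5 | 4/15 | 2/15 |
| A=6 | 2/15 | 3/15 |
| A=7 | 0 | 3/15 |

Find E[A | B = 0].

34/7

P(B = 0) = 7/15.
Σ A·P over the event = 2·(1/15) + 5·(4/15) + 6·(2/15) = 34/15.
E[A | B = 0] = (34/15) / (7/15) = 34/7.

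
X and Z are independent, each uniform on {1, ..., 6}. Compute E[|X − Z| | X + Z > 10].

2/3

Outcomes with X + Z > 10: (5,6), (6,5), (6,6), each with probability 1/36.
E[|X − Z| | X + Z > 10] = (1 + 1 + 0) / 3 = 2/3.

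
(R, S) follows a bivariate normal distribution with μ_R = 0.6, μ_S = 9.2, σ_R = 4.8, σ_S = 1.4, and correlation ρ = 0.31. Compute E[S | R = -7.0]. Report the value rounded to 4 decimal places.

8.5128

E[S | R=x] = μ_S + ρ(σ_S/σ_R)(x − μ_R) for jointly normal variables.
E[S | R=-7.0] = 9.2 + (0.31)·(1.4/4.8)·(-7.0 − (0.6)) = 9.2 + (0.090417)·(-7.6) = 8.5128.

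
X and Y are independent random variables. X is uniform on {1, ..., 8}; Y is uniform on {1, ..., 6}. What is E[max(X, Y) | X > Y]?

P(X > Y) = 9/16.
Summing max(X,Y)·P(x,y) over outcomes with X > Y gives 10/3.
E[max(X, Y) | X > Y] = (10/3) / (9/16) = 160/27.

160/27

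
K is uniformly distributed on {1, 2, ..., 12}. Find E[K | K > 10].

23/2

Given K > 10, K is equally likely to be any of {11, 12}.
E[K | K > 10] = (11 + 12) / 2 = 23/2.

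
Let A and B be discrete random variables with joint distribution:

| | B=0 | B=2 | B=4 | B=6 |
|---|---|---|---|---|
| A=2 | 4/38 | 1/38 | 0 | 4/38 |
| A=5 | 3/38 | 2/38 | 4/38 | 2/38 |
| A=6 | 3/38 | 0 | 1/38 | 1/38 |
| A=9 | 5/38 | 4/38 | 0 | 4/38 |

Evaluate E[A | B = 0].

P(B = 0) = 15/38.
Summing A·P(A=x,B=y) over the conditioning event gives 43/19.
E[A | B = 0] = (43/19) / (15/38) = 86/15.

86/15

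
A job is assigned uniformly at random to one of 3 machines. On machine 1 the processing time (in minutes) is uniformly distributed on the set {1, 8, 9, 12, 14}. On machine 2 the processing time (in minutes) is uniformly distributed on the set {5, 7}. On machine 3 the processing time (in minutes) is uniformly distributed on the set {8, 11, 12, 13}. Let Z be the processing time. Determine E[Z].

E[Z | machine 1] = (1+8+9+12+14)/5 = 44/5.
E[Z | machine 2] = (5+7)/2 = 6.
E[Z | machine 3] = (8+11+12+13)/4 = 11.
By the law of total expectation,
E[Z] = (1/3)·(44/5) + (1/3)·(6) + (1/3)·(11) = 43/5.

43/5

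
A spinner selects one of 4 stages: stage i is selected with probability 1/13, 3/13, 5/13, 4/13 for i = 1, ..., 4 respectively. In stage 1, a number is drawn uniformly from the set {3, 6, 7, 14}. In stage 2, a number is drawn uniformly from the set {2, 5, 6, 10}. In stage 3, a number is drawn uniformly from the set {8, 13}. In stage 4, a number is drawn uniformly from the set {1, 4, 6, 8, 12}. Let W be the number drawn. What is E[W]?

157/20

E[W | stage 1] = (3+6+7+14)/4 = 15/2.
E[W | stage 2] = (2+5+6+10)/4 = 23/4.
E[W | stage 3] = (8+13)/2 = 21/2.
E[W | stage 4] = (1+4+6+8+12)/5 = 31/5.
By the law of total expectation,
E[W] = (1/13)·(15/2) + (3/13)·(23/4) + (5/13)·(21/2) + (4/13)·(31/5) = 157/20.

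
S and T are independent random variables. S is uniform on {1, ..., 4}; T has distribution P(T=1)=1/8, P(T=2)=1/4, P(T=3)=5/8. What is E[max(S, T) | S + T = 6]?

P(S + T = 6) = 7/32.
Summing max(S,T)·P(x,y) over outcomes with S + T = 6 gives 23/32.
E[max(S, T) | S + T = 6] = (23/32) / (7/32) = 23/7.

23/7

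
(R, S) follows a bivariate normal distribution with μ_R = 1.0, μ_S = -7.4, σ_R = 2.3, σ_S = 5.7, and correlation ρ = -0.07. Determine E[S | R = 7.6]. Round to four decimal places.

-8.5450

E[S | R=x] = μ_S + ρ(σ_S/σ_R)(x − μ_R) for jointly normal variables.
E[S | R=7.6] = -7.4 + (-0.07)·(5.7/2.3)·(7.6 − (1.0)) = -7.4 + (-0.17348)·(6.6) = -8.5450.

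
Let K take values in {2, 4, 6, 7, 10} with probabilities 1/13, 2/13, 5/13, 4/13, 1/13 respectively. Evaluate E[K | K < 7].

P(K < 7) = 8/13.
Σ over the event: 2·1/13 + 4·2/13 + 6·5/13 = 40/13.
E[K | K < 7] = (40/13) / (8/13) = 5.

5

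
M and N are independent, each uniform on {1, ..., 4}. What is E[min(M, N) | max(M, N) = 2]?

Outcomes with max(M, N) = 2: (1,2), (2,1), (2,2), each with probability 1/16.
E[min(M, N) | max(M, N) = 2] = (1 + 1 + 2) / 3 = 4/3.

4/3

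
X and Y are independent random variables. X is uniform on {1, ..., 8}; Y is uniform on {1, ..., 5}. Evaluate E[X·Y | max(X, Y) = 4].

Outcomes with max(X, Y) = 4: (1,4), (2,4), (3,4), (4,1), (4,2), (4,3), (4,4), each with probability 1/40.
E[X·Y | max(X, Y) = 4] = (4 + 8 + 12 + 4 + 8 + 12 + 16) / 7 = 64/7.

64/7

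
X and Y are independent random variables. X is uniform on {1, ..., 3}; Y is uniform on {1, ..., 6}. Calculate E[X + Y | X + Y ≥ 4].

P(X + Y ≥ 4) = 5/6.
Summing (X+Y)·P(x,y) over outcomes with X + Y ≥ 4 gives 91/18.
E[X + Y | X + Y ≥ 4] = (91/18) / (5/6) = 91/15.

91/15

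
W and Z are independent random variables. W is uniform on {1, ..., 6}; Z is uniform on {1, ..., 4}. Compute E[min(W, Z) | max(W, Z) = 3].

9/5

Outcomes with max(W, Z) = 3: (1,3), (2,3), (3,1), (3,2), (3,3), each with probability 1/24.
E[min(W, Z) | max(W, Z) = 3] = (1 + 2 + 1 + 2 + 3) / 5 = 9/5.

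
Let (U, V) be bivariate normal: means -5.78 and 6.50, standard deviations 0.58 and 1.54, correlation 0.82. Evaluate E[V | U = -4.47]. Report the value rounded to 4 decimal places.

9.3522

The regression of V on U has slope ρ·σ_V/σ_U and passes through (μ_U, μ_V).
E[V | U=-4.47] = 6.50 + (0.82)·(1.54/0.58)·(-4.47 − (-5.78)) = 6.50 + (2.17724)·(1.31) = 9.3522.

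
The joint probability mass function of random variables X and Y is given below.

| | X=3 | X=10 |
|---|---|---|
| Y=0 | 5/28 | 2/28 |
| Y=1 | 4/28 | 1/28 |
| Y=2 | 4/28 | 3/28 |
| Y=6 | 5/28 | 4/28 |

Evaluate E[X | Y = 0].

5

P(Y = 0) = 1/4.
Σ X·P over the event = 3·(5/28) + 10·(2/28) = 5/4.
E[X | Y = 0] = (5/4) / (1/4) = 5.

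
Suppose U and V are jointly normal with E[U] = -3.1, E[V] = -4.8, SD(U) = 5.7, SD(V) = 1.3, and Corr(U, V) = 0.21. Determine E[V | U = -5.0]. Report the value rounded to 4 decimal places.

For a bivariate normal, E[V | U=x] = μ_V + ρ·(σ_V/σ_U)·(x − μ_U).
E[V | U=-5.0] = -4.8 + (0.21)·(1.3/5.7)·(-5.0 − (-3.1)) = -4.8 + (0.047895)·(-1.9) = -4.8910.

-4.8910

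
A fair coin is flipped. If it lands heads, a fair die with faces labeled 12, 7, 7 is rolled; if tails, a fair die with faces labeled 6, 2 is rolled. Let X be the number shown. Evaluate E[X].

E[X | heads] = (12+7+7)/3 = 26/3.
E[X | tails] = (6+2)/2 = 4.
E[X] = (1/2)·(26/3) + (1/2)·(4) = 19/3.

19/3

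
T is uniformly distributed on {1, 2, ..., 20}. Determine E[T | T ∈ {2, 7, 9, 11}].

29/4

P(T ∈ {2, 7, 9, 11}) = 1/5.
Σ over the event: 2·1/20 + 7·1/20 + 9·1/20 + 11·1/20 = 29/20.
E[T | T ∈ {2, 7, 9, 11}] = (29/20) / (1/5) = 29/4.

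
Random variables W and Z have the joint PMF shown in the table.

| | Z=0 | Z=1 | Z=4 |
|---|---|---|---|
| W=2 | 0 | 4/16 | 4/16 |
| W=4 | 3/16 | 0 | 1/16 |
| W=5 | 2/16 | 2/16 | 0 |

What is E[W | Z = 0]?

22/5

P(Z = 0) = 5/16.
Σ W·P over the event = 4·(3/16) + 5·(2/16) = 11/8.
E[W | Z = 0] = (11/8) / (5/16) = 22/5.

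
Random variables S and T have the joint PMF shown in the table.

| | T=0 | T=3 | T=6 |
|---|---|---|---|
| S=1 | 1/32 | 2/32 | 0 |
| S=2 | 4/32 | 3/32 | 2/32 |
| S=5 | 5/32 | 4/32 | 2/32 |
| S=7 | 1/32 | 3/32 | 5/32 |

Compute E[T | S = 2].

7/3

P(S = 2) = 9/32.
Σ T·P over the event = 0·(4/32) + 3·(3/32) + 6·(2/32) = 21/32.
E[T | S = 2] = (21/32) / (9/32) = 7/3.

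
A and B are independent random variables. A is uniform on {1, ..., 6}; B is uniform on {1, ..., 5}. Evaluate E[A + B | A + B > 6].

P(A + B > 6) = 1/2.
Summing (A+B)·P(x,y) over outcomes with A + B > 6 gives 25/6.
E[A + B | A + B > 6] = (25/6) / (1/2) = 25/3.

25/3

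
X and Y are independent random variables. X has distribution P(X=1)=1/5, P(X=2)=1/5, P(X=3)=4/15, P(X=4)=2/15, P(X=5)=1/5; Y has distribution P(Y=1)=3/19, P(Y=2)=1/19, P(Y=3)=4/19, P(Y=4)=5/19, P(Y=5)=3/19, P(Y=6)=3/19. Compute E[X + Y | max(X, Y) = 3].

P(max(X, Y) = 3) = 56/285.
Summing (X+Y)·P(x,y) over outcomes with max(X, Y) = 3 gives 272/285.
E[X + Y | max(X, Y) = 3] = (272/285) / (56/285) = 34/7.

34/7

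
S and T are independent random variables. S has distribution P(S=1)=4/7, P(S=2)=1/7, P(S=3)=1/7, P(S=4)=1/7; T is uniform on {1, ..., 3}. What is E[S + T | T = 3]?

P(T = 3) = 1/3.
Summing (S+T)·P(x,y) over outcomes with T = 3 gives 34/21.
E[S + T | T = 3] = (34/21) / (1/3) = 34/7.

34/7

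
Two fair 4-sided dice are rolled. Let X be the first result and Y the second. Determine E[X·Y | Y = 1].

5/2

P(Y = 1) = 1/4.
Summing XY·P(x,y) over outcomes with Y = 1 gives 5/8.
E[X·Y | Y = 1] = (5/8) / (1/4) = 5/2.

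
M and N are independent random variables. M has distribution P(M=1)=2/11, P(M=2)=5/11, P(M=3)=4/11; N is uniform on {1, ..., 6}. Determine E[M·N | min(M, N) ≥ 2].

88/9

P(min(M, N) ≥ 2) = 15/22.
Summing MN·P(x,y) over outcomes with min(M, N) ≥ 2 gives 20/3.
E[M·N | min(M, N) ≥ 2] = (20/3) / (15/22) = 88/9.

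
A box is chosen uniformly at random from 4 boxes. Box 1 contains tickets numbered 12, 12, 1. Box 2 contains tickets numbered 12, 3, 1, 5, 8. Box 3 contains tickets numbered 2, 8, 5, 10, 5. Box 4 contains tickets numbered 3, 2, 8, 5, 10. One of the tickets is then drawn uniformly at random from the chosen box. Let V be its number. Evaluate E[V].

E[V | box 1] = (12+12+1)/3 = 25/3.
E[V | box 2] = (12+3+1+5+8)/5 = 29/5.
E[V | box 3] = (2+8+5+10+5)/5 = 6.
E[V | box 4] = (3+2+8+5+10)/5 = 28/5.
E[V] = (1/4)·(25/3) + (1/4)·(29/5) + (1/4)·(6) + (1/4)·(28/5) = 193/30.

193/30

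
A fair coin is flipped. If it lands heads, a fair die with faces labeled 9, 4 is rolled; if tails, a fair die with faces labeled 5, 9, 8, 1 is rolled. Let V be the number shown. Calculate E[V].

E[V | heads] = (9+4)/2 = 13/2.
E[V | tails] = (5+9+8+1)/4 = 23/4.
E[V] = (1/2)·(13/2) + (1/2)·(23/4) = 49/8.

49/8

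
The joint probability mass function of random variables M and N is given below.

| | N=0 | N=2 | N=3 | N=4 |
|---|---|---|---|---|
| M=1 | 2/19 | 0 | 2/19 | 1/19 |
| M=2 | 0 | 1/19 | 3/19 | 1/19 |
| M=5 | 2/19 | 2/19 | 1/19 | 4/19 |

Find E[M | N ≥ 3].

3

P(N ≥ 3) = 12/19.
Σ M·P over the event = 1·(2/19) + 1·(1/19) + 2·(3/19) + 2·(1/19) + 5·(1/19) + 5·(4/19) = 36/19.
E[M | N ≥ 3] = (36/19) / (12/19) = 3.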